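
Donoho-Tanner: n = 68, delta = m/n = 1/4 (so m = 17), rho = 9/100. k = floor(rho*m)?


m = 1/4*68 = 17.
rho = 9/100.
rho*m = 9/100*17 = 1.53.
k = floor(1.53) = 1.

1


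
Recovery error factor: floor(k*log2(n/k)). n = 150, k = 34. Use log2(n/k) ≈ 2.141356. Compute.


log2(n/k) = log2(150/34) ≈ 2.141356.
k*log2(n/k) ≈ 34*2.141356 = 72.806104.
floor(72.806104) = 72.

72


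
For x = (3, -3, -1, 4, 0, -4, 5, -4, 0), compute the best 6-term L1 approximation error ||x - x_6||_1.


Sorted |x_i| descending: [5, 4, 4, 4, 3, 3, 1, 0, 0]
Keep top 6: [5, 4, 4, 4, 3, 3]
Tail entries: [1, 0, 0]
L1 error = sum of tail = 1.

1


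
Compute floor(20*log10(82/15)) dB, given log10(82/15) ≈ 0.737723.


||x||/||e|| = 82/15.
log10(82/15) ≈ 0.737723.
20*log10(||x||/||e||) ≈ 20*0.737723 = 14.75446.
floor(14.75446) = 14.

14


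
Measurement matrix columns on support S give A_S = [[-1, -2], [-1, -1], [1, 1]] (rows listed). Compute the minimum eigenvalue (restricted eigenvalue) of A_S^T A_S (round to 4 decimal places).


A_S^T A_S = [[3, 4], [4, 6]].
trace = 9.
det = 2.
disc = trace^2 - 4*det = 81 - 4*2 = 73.
sqrt(73) ≈ 8.544004.
lam_min = (9 - sqrt(73))/2 ≈ (9 - 8.544004)/2 = 0.227998 ≈ 0.2280.

0.2280


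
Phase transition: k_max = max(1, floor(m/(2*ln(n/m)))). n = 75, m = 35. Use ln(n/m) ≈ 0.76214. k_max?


n/m = 75/35 = 15/7.
ln(n/m) ≈ 0.76214.
2*ln(n/m) ≈ 1.52428.
m/(2*ln(n/m)) ≈ 35/1.52428 ≈ 22.9617.
floor = 22.
k_max = max(1, 22) = 22.

22


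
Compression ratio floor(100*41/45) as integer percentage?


100*m/n = 100*41/45 ≈ 91.1111.
floor = 91.

91


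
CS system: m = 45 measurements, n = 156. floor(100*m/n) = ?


100*m/n = 100*45/156 ≈ 28.8462.
floor = 28.

28


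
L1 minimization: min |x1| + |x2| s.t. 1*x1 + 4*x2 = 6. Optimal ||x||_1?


Axis intercepts:
  x1 = 6, x2 = 0: L1 = 6
  x1 = 0, x2 = 3/2: L1 = 3/2
x* = (0, 3/2)
||x*||_1 = 3/2.

3/2


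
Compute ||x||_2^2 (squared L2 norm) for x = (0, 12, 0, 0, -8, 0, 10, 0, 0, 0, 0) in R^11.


Non-zero entries: [(1, 12), (4, -8), (6, 10)]
Squares: [144, 64, 100]
||x||_2^2 = sum = 308.

308


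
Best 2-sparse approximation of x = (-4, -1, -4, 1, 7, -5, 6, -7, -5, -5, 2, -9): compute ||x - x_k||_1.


Sorted |x_i| descending: [9, 7, 7, 6, 5, 5, 5, 4, 4, 2, 1, 1]
Keep top 2: [9, 7]
Tail entries: [7, 6, 5, 5, 5, 4, 4, 2, 1, 1]
L1 error = sum of tail = 40.

40


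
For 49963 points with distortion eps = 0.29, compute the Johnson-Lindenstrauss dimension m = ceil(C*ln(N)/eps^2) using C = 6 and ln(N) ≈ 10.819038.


ln(49963) ≈ 10.819038.
eps^2 = 0.29^2 = 0.0841.
C*ln(N)/eps^2 ≈ 6*10.819038/0.0841 ≈ 771.8695.
m = ceil(771.8695) = 772.

772


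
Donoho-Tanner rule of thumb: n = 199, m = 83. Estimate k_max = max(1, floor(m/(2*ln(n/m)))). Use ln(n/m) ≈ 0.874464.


n/m = 199/83.
ln(n/m) ≈ 0.874464.
2*ln(n/m) ≈ 1.748928.
m/(2*ln(n/m)) ≈ 83/1.748928 ≈ 47.4576.
floor = 47.
k_max = max(1, 47) = 47.

47


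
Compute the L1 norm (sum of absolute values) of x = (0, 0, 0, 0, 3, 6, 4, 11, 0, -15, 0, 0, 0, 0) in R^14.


Non-zero entries: [(4, 3), (5, 6), (6, 4), (7, 11), (9, -15)]
Absolute values: [3, 6, 4, 11, 15]
||x||_1 = sum = 39.

39


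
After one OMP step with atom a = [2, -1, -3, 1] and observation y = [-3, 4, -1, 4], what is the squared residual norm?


a^T a = 15.
a^T y = -3.
coeff = -3/15 = -1/5.
||r||^2 = 207/5.

207/5


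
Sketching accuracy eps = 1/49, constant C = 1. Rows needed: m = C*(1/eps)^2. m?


1/eps = 49.
(1/eps)^2 = 2401.
m = 1*2401 = 2401.

2401


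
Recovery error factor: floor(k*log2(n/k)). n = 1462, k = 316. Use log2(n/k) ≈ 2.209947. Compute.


log2(n/k) = log2(1462/316) ≈ 2.209947.
k*log2(n/k) ≈ 316*2.209947 = 698.343252.
floor(698.343252) = 698.

698


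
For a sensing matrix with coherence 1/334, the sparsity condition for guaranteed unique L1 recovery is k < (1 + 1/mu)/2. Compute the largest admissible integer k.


1/mu = 334.
1 + 1/mu = 335.
(1 + 1/mu)/2 = 167.5 is not an integer, so k_max = floor(167.5) = 167.

167


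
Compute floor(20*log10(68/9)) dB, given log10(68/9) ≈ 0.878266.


||x||/||e|| = 68/9.
log10(68/9) ≈ 0.878266.
20*log10(||x||/||e||) ≈ 20*0.878266 = 17.56532.
floor(17.56532) = 17.

17


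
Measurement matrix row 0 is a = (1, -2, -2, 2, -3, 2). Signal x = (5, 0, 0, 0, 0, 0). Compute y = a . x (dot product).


Non-zero terms: ['1*5']
Products: [5]
y = sum = 5.

5


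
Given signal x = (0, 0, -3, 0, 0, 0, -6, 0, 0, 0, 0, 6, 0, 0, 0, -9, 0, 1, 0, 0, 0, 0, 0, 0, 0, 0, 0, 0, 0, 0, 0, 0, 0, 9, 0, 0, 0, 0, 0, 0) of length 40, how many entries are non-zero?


Non-zero positions: [2, 6, 11, 15, 17, 33].
Sparsity = 6.

6


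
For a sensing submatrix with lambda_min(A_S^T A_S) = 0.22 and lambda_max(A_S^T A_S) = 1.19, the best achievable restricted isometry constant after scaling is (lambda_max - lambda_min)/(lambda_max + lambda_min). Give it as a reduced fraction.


lambda_max - lambda_min = 1.19 - 0.22 = 0.97.
lambda_max + lambda_min = 1.19 + 0.22 = 1.41.
delta = 0.97/1.41 = 97/141.

97/141


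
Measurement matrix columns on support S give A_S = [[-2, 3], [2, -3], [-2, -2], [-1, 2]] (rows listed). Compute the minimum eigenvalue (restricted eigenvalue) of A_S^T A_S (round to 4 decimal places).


A_S^T A_S = [[13, -10], [-10, 26]].
trace = 39.
det = 238.
disc = trace^2 - 4*det = 1521 - 4*238 = 569.
sqrt(569) ≈ 23.853721.
lam_min = (39 - sqrt(569))/2 ≈ (39 - 23.853721)/2 = 7.5731395 ≈ 7.5731.

7.5731


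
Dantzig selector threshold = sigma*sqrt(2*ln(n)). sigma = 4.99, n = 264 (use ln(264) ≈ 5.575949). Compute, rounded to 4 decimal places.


ln(264) ≈ 5.575949.
2*ln(n) ≈ 11.151898.
sqrt(2*ln(n)) ≈ sqrt(11.151898) ≈ 3.339446.
threshold ≈ 4.99*3.339446 = 16.66383554 ≈ 16.6638.

16.6638


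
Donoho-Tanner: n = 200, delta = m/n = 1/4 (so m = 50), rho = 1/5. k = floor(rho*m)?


m = 1/4*200 = 50.
rho = 1/5.
rho*m = 1/5*50 = 10.
k = floor(10) = 10.

10


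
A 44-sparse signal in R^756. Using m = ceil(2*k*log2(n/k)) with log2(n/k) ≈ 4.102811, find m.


log2(n/k) = log2(756/44) ≈ 4.102811.
2*k*log2(n/k) ≈ 2*44*4.102811 = 361.047368.
m = ceil(361.047368) = 362.

362


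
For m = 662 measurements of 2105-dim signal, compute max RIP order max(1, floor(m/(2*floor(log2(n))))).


floor(log2(2105)) = 11.
2*11 = 22.
m/(2*floor(log2(n))) = 662/22 ≈ 30.0909.
floor = 30.
k = max(1, 30) = 30.

30


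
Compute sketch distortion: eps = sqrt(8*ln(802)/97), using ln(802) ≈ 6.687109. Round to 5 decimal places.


ln(802) ≈ 6.687109.
8*ln(N)/m ≈ 8*6.687109/97 ≈ 0.55151414.
eps = sqrt(0.55151414) ≈ 0.74264 ≈ 0.74264.

0.74264


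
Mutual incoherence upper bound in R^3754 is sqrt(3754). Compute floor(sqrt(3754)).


61^2 = 3721 <= 3754 < 3844 = 62^2, so 61 <= sqrt(3754) < 62.
floor(sqrt(3754)) = 61.

61


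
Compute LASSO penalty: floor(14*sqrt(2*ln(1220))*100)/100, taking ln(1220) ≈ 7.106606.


ln(1220) ≈ 7.106606.
2*ln(n) ≈ 14.213212.
sqrt(2*ln(n)) ≈ sqrt(14.213212) ≈ 3.770041.
lambda ≈ 14*3.770041 = 52.780574.
floor(lambda*100)/100 = 52.78.

52.78


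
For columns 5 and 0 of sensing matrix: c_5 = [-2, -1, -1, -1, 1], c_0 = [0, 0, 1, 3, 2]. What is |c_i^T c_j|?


Inner product: -2*0 + -1*0 + -1*1 + -1*3 + 1*2
Products: [0, 0, -1, -3, 2]
Sum = -2.
|dot| = 2.

2


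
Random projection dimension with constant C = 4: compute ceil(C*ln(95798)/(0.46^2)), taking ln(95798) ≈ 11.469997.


ln(95798) ≈ 11.469997.
eps^2 = 0.46^2 = 0.2116.
C*ln(N)/eps^2 ≈ 4*11.469997/0.2116 ≈ 216.8241.
m = ceil(216.8241) = 217.

217


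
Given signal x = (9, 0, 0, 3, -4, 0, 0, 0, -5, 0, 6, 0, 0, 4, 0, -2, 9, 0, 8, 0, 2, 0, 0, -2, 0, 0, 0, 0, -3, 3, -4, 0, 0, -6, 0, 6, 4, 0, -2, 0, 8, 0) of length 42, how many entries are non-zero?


Non-zero positions: [0, 3, 4, 8, 10, 13, 15, 16, 18, 20, 23, 28, 29, 30, 33, 35, 36, 38, 40].
Sparsity = 19.

19


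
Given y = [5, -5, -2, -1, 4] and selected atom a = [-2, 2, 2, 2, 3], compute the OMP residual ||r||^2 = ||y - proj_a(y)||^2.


a^T a = 25.
a^T y = -14.
coeff = -14/25 = -14/25.
||r||^2 = 1579/25.

1579/25


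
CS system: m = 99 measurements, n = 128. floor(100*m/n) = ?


100*m/n = 100*99/128 ≈ 77.3438.
floor = 77.

77


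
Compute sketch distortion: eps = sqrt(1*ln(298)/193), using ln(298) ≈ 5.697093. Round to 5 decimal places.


ln(298) ≈ 5.697093.
1*ln(N)/m ≈ 1*5.697093/193 ≈ 0.02951862.
eps = sqrt(0.02951862) ≈ 0.1718098 ≈ 0.17181.

0.17181


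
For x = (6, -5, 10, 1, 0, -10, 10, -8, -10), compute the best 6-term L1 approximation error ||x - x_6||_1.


Sorted |x_i| descending: [10, 10, 10, 10, 8, 6, 5, 1, 0]
Keep top 6: [10, 10, 10, 10, 8, 6]
Tail entries: [5, 1, 0]
L1 error = sum of tail = 6.

6


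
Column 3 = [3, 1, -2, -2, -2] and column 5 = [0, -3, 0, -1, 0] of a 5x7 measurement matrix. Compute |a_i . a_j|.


Inner product: 3*0 + 1*-3 + -2*0 + -2*-1 + -2*0
Products: [0, -3, 0, 2, 0]
Sum = -1.
|dot| = 1.

1


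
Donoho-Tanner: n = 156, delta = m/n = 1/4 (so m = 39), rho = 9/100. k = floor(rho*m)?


m = 1/4*156 = 39.
rho = 9/100.
rho*m = 9/100*39 = 3.51.
k = floor(3.51) = 3.

3


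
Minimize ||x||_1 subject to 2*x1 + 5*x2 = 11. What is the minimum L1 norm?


Axis intercepts:
  x1 = 11/2, x2 = 0: L1 = 11/2
  x1 = 0, x2 = 11/5: L1 = 11/5
x* = (0, 11/5)
||x*||_1 = 11/5.

11/5


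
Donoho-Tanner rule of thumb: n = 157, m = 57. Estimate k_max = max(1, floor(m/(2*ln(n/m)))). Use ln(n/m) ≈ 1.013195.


n/m = 157/57.
ln(n/m) ≈ 1.013195.
2*ln(n/m) ≈ 2.02639.
m/(2*ln(n/m)) ≈ 57/2.02639 ≈ 28.1288.
floor = 28.
k_max = max(1, 28) = 28.

28


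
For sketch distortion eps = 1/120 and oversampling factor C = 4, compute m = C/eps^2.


1/eps = 120.
(1/eps)^2 = 14400.
m = 4*14400 = 57600.

57600


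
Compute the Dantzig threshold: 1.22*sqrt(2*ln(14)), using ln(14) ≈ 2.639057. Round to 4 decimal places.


ln(14) ≈ 2.639057.
2*ln(n) ≈ 5.278114.
sqrt(2*ln(n)) ≈ sqrt(5.278114) ≈ 2.297415.
threshold ≈ 1.22*2.297415 = 2.8028463 ≈ 2.8028.

2.8028


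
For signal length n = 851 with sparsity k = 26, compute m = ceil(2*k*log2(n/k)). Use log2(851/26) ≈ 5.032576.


log2(n/k) = log2(851/26) ≈ 5.032576.
2*k*log2(n/k) ≈ 2*26*5.032576 = 261.693952.
m = ceil(261.693952) = 262.

262


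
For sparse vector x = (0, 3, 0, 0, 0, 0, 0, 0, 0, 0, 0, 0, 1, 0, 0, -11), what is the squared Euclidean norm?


Non-zero entries: [(1, 3), (12, 1), (15, -11)]
Squares: [9, 1, 121]
||x||_2^2 = sum = 131.

131


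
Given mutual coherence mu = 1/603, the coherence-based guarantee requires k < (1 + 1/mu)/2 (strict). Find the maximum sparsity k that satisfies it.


1/mu = 603.
1 + 1/mu = 604.
(1 + 1/mu)/2 = 302 is an integer and the inequality is strict, so k_max = 302 - 1 = 301.

301


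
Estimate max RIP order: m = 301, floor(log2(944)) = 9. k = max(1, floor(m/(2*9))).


floor(log2(944)) = 9.
2*9 = 18.
m/(2*floor(log2(n))) = 301/18 ≈ 16.7222.
floor = 16.
k = max(1, 16) = 16.

16


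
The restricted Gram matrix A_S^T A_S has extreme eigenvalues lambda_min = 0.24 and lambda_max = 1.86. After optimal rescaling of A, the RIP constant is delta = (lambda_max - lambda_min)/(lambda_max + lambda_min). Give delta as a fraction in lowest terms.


lambda_max - lambda_min = 1.86 - 0.24 = 1.62.
lambda_max + lambda_min = 1.86 + 0.24 = 2.10.
delta = 1.62/2.10 = 162/210 = 27/35.

27/35


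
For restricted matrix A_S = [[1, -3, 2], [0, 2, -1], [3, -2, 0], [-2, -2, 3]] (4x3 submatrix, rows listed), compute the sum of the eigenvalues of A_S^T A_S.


Sum of eigenvalues of A_S^T A_S = trace(A_S^T A_S) = sum of squared column norms of A_S.
A_S^T A_S diagonal: [14, 21, 14].
trace = 14 + 21 + 14 = 49.

49


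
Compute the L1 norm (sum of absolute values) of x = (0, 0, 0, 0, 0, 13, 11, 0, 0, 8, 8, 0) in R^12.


Non-zero entries: [(5, 13), (6, 11), (9, 8), (10, 8)]
Absolute values: [13, 11, 8, 8]
||x||_1 = sum = 40.

40


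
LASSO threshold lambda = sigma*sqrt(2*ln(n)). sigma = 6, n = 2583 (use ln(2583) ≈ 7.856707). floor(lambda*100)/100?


ln(2583) ≈ 7.856707.
2*ln(n) ≈ 15.713414.
sqrt(2*ln(n)) ≈ sqrt(15.713414) ≈ 3.964015.
lambda ≈ 6*3.964015 = 23.78409.
floor(lambda*100)/100 = 23.78.

23.78


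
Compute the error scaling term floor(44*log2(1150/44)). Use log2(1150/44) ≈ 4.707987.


log2(n/k) = log2(1150/44) ≈ 4.707987.
k*log2(n/k) ≈ 44*4.707987 = 207.151428.
floor(207.151428) = 207.

207


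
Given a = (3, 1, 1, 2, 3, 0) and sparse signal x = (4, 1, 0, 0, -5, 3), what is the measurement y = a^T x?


Non-zero terms: ['3*4', '1*1', '3*-5', '0*3']
Products: [12, 1, -15, 0]
y = sum = -2.

-2


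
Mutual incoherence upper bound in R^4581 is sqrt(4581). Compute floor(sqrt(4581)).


67^2 = 4489 <= 4581 < 4624 = 68^2, so 67 <= sqrt(4581) < 68.
floor(sqrt(4581)) = 67.

67


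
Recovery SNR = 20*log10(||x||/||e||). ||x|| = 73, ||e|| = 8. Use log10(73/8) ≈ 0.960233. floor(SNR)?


||x||/||e|| = 73/8.
log10(73/8) ≈ 0.960233.
20*log10(||x||/||e||) ≈ 20*0.960233 = 19.20466.
floor(19.20466) = 19.

19


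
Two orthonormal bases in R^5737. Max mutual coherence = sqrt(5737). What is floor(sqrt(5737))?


75^2 = 5625 <= 5737 < 5776 = 76^2, so 75 <= sqrt(5737) < 76.
floor(sqrt(5737)) = 75.

75


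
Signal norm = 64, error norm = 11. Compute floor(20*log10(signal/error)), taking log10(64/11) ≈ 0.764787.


||x||/||e|| = 64/11.
log10(64/11) ≈ 0.764787.
20*log10(||x||/||e||) ≈ 20*0.764787 = 15.29574.
floor(15.29574) = 15.

15


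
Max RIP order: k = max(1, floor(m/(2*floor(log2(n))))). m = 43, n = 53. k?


floor(log2(53)) = 5.
2*5 = 10.
m/(2*floor(log2(n))) = 43/10 ≈ 4.3.
floor = 4.
k = max(1, 4) = 4.

4


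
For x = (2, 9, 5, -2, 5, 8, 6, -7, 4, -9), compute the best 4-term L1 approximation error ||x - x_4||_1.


Sorted |x_i| descending: [9, 9, 8, 7, 6, 5, 5, 4, 2, 2]
Keep top 4: [9, 9, 8, 7]
Tail entries: [6, 5, 5, 4, 2, 2]
L1 error = sum of tail = 24.

24


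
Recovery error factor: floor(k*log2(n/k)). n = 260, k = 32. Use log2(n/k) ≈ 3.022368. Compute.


log2(n/k) = log2(260/32) ≈ 3.022368.
k*log2(n/k) ≈ 32*3.022368 = 96.715776.
floor(96.715776) = 96.

96


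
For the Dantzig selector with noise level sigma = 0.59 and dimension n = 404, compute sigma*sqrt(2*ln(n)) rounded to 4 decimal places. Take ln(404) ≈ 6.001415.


ln(404) ≈ 6.001415.
2*ln(n) ≈ 12.00283.
sqrt(2*ln(n)) ≈ sqrt(12.00283) ≈ 3.46451.
threshold ≈ 0.59*3.46451 = 2.0440609 ≈ 2.0441.

2.0441


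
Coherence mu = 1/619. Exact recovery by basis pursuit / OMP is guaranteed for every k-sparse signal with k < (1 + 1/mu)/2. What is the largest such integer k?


1/mu = 619.
1 + 1/mu = 620.
(1 + 1/mu)/2 = 310 is an integer and the inequality is strict, so k_max = 310 - 1 = 309.

309


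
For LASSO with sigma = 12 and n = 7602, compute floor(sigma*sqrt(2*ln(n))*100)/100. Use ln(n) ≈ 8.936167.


ln(7602) ≈ 8.936167.
2*ln(n) ≈ 17.872334.
sqrt(2*ln(n)) ≈ sqrt(17.872334) ≈ 4.227568.
lambda ≈ 12*4.227568 = 50.730816.
floor(lambda*100)/100 = 50.73.

50.73


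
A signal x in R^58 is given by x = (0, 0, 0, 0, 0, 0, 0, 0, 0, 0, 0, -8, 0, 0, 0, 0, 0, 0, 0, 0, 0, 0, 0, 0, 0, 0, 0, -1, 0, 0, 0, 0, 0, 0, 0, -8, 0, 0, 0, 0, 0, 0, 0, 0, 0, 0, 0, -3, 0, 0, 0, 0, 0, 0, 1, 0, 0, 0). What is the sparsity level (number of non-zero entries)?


Non-zero positions: [11, 27, 35, 47, 54].
Sparsity = 5.

5


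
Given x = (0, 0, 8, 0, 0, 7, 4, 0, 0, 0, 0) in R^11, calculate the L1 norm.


Non-zero entries: [(2, 8), (5, 7), (6, 4)]
Absolute values: [8, 7, 4]
||x||_1 = sum = 19.

19


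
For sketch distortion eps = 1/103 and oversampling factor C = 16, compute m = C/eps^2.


1/eps = 103.
(1/eps)^2 = 10609.
m = 16*10609 = 169744.

169744


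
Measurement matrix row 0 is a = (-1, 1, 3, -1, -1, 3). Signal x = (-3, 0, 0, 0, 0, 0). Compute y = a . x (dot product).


Non-zero terms: ['-1*-3']
Products: [3]
y = sum = 3.

3


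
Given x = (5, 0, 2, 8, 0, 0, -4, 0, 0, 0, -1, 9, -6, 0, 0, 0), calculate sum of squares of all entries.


Non-zero entries: [(0, 5), (2, 2), (3, 8), (6, -4), (10, -1), (11, 9), (12, -6)]
Squares: [25, 4, 64, 16, 1, 81, 36]
||x||_2^2 = sum = 227.

227


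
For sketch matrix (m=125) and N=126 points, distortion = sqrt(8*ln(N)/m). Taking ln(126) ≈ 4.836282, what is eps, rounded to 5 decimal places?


ln(126) ≈ 4.836282.
8*ln(N)/m ≈ 8*4.836282/125 ≈ 0.30952205.
eps = sqrt(0.30952205) ≈ 0.5563471 ≈ 0.55635.

0.55635


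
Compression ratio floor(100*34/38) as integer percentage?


100*m/n = 100*34/38 ≈ 89.4737.
floor = 89.

89


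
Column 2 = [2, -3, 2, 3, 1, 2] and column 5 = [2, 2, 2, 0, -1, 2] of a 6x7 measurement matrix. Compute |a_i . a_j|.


Inner product: 2*2 + -3*2 + 2*2 + 3*0 + 1*-1 + 2*2
Products: [4, -6, 4, 0, -1, 4]
Sum = 5.
|dot| = 5.

5


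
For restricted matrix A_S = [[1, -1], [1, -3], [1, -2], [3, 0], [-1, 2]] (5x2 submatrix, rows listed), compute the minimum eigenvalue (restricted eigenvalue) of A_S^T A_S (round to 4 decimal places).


A_S^T A_S = [[13, -8], [-8, 18]].
trace = 31.
det = 170.
disc = trace^2 - 4*det = 961 - 4*170 = 281.
sqrt(281) ≈ 16.763055.
lam_min = (31 - sqrt(281))/2 ≈ (31 - 16.763055)/2 = 7.1184725 ≈ 7.1185.

7.1185


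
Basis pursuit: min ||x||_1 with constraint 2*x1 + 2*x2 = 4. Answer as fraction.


Axis intercepts:
  x1 = 2, x2 = 0: L1 = 2
  x1 = 0, x2 = 2: L1 = 2
x* = (2, 0)
||x*||_1 = 2.

2


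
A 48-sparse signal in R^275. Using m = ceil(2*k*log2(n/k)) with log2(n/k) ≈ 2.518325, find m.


log2(n/k) = log2(275/48) ≈ 2.518325.
2*k*log2(n/k) ≈ 2*48*2.518325 = 241.7592.
m = ceil(241.7592) = 242.

242


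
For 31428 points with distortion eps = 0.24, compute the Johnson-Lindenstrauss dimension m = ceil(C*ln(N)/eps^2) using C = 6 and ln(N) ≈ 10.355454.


ln(31428) ≈ 10.355454.
eps^2 = 0.24^2 = 0.0576.
C*ln(N)/eps^2 ≈ 6*10.355454/0.0576 ≈ 1078.6931.
m = ceil(1078.6931) = 1079.

1079


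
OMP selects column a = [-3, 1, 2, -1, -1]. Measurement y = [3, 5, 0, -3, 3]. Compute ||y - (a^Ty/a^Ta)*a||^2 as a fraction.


a^T a = 16.
a^T y = -4.
coeff = -4/16 = -1/4.
||r||^2 = 51.

51


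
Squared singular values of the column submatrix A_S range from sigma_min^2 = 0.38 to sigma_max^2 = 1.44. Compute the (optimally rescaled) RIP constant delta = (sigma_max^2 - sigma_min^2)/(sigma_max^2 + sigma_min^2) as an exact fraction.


lambda_max - lambda_min = 1.44 - 0.38 = 1.06.
lambda_max + lambda_min = 1.44 + 0.38 = 1.82.
delta = 1.06/1.82 = 106/182 = 53/91.

53/91


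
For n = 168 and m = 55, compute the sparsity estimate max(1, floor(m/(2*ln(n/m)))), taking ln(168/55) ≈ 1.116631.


n/m = 168/55.
ln(n/m) ≈ 1.116631.
2*ln(n/m) ≈ 2.233262.
m/(2*ln(n/m)) ≈ 55/2.233262 ≈ 24.6277.
floor = 24.
k_max = max(1, 24) = 24.

24


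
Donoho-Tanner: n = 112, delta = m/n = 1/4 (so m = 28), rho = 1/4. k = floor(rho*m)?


m = 1/4*112 = 28.
rho = 1/4.
rho*m = 1/4*28 = 7.
k = floor(7) = 7.

7


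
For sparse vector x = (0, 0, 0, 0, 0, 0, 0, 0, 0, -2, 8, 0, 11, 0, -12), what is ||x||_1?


Non-zero entries: [(9, -2), (10, 8), (12, 11), (14, -12)]
Absolute values: [2, 8, 11, 12]
||x||_1 = sum = 33.

33


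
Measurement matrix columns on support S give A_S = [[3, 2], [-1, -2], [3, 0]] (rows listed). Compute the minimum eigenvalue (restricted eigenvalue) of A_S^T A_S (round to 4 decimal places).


A_S^T A_S = [[19, 8], [8, 8]].
trace = 27.
det = 88.
disc = trace^2 - 4*det = 729 - 4*88 = 377.
sqrt(377) ≈ 19.416488.
lam_min = (27 - sqrt(377))/2 ≈ (27 - 19.416488)/2 = 3.791756 ≈ 3.7918.

3.7918


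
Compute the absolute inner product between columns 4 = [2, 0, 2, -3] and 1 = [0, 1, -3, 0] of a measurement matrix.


Inner product: 2*0 + 0*1 + 2*-3 + -3*0
Products: [0, 0, -6, 0]
Sum = -6.
|dot| = 6.

6


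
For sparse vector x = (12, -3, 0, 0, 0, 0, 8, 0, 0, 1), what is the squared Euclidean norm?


Non-zero entries: [(0, 12), (1, -3), (6, 8), (9, 1)]
Squares: [144, 9, 64, 1]
||x||_2^2 = sum = 218.

218


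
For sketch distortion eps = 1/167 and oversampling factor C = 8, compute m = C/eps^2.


1/eps = 167.
(1/eps)^2 = 27889.
m = 8*27889 = 223112.

223112


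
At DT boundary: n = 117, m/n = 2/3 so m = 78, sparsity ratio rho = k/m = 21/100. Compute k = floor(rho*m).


m = 2/3*117 = 78.
rho = 21/100.
rho*m = 21/100*78 = 16.38.
k = floor(16.38) = 16.

16


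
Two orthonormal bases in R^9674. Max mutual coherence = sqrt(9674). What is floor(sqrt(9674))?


98^2 = 9604 <= 9674 < 9801 = 99^2, so 98 <= sqrt(9674) < 99.
floor(sqrt(9674)) = 98.

98


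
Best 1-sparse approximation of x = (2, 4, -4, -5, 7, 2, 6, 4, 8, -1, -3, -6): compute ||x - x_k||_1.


Sorted |x_i| descending: [8, 7, 6, 6, 5, 4, 4, 4, 3, 2, 2, 1]
Keep top 1: [8]
Tail entries: [7, 6, 6, 5, 4, 4, 4, 3, 2, 2, 1]
L1 error = sum of tail = 44.

44


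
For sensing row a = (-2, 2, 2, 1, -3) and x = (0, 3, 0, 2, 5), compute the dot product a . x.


Non-zero terms: ['2*3', '1*2', '-3*5']
Products: [6, 2, -15]
y = sum = -7.

-7


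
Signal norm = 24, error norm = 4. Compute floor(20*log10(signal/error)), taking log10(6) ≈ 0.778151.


||x||/||e|| = 24/4 = 6.
log10(6) ≈ 0.778151.
20*log10(||x||/||e||) ≈ 20*0.778151 = 15.56302.
floor(15.56302) = 15.

15


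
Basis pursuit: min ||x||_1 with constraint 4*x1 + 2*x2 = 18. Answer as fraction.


Axis intercepts:
  x1 = 9/2, x2 = 0: L1 = 9/2
  x1 = 0, x2 = 9: L1 = 9
x* = (9/2, 0)
||x*||_1 = 9/2.

9/2


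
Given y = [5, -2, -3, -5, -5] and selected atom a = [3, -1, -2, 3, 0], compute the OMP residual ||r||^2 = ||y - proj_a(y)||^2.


a^T a = 23.
a^T y = 8.
coeff = 8/23 = 8/23.
||r||^2 = 1960/23.

1960/23


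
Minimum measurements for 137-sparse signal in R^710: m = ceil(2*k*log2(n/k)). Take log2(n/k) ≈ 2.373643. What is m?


log2(n/k) = log2(710/137) ≈ 2.373643.
2*k*log2(n/k) ≈ 2*137*2.373643 = 650.378182.
m = ceil(650.378182) = 651.

651


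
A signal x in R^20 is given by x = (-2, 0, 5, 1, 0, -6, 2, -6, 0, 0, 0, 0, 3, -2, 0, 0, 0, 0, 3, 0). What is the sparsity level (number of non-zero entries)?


Non-zero positions: [0, 2, 3, 5, 6, 7, 12, 13, 18].
Sparsity = 9.

9


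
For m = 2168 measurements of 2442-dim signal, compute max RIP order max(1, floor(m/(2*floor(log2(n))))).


floor(log2(2442)) = 11.
2*11 = 22.
m/(2*floor(log2(n))) = 2168/22 ≈ 98.5455.
floor = 98.
k = max(1, 98) = 98.

98


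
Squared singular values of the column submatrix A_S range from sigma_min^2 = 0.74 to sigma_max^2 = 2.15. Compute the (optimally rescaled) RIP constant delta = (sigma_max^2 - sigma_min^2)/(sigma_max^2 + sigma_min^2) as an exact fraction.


lambda_max - lambda_min = 2.15 - 0.74 = 1.41.
lambda_max + lambda_min = 2.15 + 0.74 = 2.89.
delta = 1.41/2.89 = 141/289.

141/289


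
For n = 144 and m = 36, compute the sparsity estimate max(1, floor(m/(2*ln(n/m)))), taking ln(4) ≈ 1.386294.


n/m = 144/36 = 4.
ln(n/m) ≈ 1.386294.
2*ln(n/m) ≈ 2.772588.
m/(2*ln(n/m)) ≈ 36/2.772588 ≈ 12.9843.
floor = 12.
k_max = max(1, 12) = 12.

12


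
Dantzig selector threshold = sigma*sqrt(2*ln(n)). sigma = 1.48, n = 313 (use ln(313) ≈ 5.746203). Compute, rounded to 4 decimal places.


ln(313) ≈ 5.746203.
2*ln(n) ≈ 11.492406.
sqrt(2*ln(n)) ≈ sqrt(11.492406) ≈ 3.390045.
threshold ≈ 1.48*3.390045 = 5.0172666 ≈ 5.0173.

5.0173


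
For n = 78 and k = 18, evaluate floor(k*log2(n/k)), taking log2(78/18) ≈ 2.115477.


log2(n/k) = log2(78/18) ≈ 2.115477.
k*log2(n/k) ≈ 18*2.115477 = 38.078586.
floor(38.078586) = 38.

38


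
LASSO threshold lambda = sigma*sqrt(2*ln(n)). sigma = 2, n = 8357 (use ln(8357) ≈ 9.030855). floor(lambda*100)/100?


ln(8357) ≈ 9.030855.
2*ln(n) ≈ 18.06171.
sqrt(2*ln(n)) ≈ sqrt(18.06171) ≈ 4.249907.
lambda ≈ 2*4.249907 = 8.499814.
floor(lambda*100)/100 = 8.49.

8.49


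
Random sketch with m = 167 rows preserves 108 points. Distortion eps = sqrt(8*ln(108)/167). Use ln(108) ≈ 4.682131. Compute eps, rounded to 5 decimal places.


ln(108) ≈ 4.682131.
8*ln(N)/m ≈ 8*4.682131/167 ≈ 0.2242937.
eps = sqrt(0.2242937) ≈ 0.4735966 ≈ 0.47360.

0.47360


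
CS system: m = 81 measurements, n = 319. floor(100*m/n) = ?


100*m/n = 100*81/319 ≈ 25.3918.
floor = 25.

25


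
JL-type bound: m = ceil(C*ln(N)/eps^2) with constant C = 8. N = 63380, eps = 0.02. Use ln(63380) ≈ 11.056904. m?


ln(63380) ≈ 11.056904.
eps^2 = 0.02^2 = 0.0004.
C*ln(N)/eps^2 ≈ 8*11.056904/0.0004 ≈ 221138.08.
m = ceil(221138.08) = 221139.

221139


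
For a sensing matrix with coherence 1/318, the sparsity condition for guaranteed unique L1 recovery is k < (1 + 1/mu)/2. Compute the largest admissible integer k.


1/mu = 318.
1 + 1/mu = 319.
(1 + 1/mu)/2 = 159.5 is not an integer, so k_max = floor(159.5) = 159.

159


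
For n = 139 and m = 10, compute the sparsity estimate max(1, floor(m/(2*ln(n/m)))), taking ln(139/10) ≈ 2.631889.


n/m = 139/10.
ln(n/m) ≈ 2.631889.
2*ln(n/m) ≈ 5.263778.
m/(2*ln(n/m)) ≈ 10/5.263778 ≈ 1.8998.
floor = 1.
k_max = max(1, 1) = 1.

1


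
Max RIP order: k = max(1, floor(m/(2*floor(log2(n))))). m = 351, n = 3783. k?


floor(log2(3783)) = 11.
2*11 = 22.
m/(2*floor(log2(n))) = 351/22 ≈ 15.9545.
floor = 15.
k = max(1, 15) = 15.

15


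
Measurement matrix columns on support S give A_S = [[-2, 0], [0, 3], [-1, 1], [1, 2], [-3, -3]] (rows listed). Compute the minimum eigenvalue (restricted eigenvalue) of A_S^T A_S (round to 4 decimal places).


A_S^T A_S = [[15, 10], [10, 23]].
trace = 38.
det = 245.
disc = trace^2 - 4*det = 1444 - 4*245 = 464.
sqrt(464) ≈ 21.540659.
lam_min = (38 - sqrt(464))/2 ≈ (38 - 21.540659)/2 = 8.2296705 ≈ 8.2297.

8.2297


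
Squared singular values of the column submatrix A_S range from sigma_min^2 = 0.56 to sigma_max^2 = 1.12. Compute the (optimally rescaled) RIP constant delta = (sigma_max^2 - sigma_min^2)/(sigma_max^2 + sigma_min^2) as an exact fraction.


lambda_max - lambda_min = 1.12 - 0.56 = 0.56.
lambda_max + lambda_min = 1.12 + 0.56 = 1.68.
delta = 0.56/1.68 = 56/168 = 1/3.

1/3


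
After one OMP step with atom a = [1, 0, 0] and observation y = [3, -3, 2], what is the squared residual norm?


a^T a = 1.
a^T y = 3.
coeff = 3/1 = 3.
||r||^2 = 13.

13


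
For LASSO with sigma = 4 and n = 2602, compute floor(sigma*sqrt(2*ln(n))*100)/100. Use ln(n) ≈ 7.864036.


ln(2602) ≈ 7.864036.
2*ln(n) ≈ 15.728072.
sqrt(2*ln(n)) ≈ sqrt(15.728072) ≈ 3.965863.
lambda ≈ 4*3.965863 = 15.863452.
floor(lambda*100)/100 = 15.86.

15.86


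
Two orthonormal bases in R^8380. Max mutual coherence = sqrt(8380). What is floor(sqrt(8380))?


91^2 = 8281 <= 8380 < 8464 = 92^2, so 91 <= sqrt(8380) < 92.
floor(sqrt(8380)) = 91.

91


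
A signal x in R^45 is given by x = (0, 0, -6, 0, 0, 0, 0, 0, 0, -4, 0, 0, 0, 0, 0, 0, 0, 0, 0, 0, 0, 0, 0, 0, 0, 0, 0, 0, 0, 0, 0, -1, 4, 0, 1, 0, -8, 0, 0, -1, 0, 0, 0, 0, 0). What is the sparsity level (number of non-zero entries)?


Non-zero positions: [2, 9, 31, 32, 34, 36, 39].
Sparsity = 7.

7


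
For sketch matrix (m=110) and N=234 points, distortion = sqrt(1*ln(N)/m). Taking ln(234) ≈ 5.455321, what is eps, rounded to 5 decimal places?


ln(234) ≈ 5.455321.
1*ln(N)/m ≈ 1*5.455321/110 ≈ 0.04959383.
eps = sqrt(0.04959383) ≈ 0.2226967 ≈ 0.22270.

0.22270


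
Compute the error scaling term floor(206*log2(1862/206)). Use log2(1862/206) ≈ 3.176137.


log2(n/k) = log2(1862/206) ≈ 3.176137.
k*log2(n/k) ≈ 206*3.176137 = 654.284222.
floor(654.284222) = 654.

654


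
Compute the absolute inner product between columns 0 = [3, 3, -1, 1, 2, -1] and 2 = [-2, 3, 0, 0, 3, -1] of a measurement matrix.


Inner product: 3*-2 + 3*3 + -1*0 + 1*0 + 2*3 + -1*-1
Products: [-6, 9, 0, 0, 6, 1]
Sum = 10.
|dot| = 10.

10


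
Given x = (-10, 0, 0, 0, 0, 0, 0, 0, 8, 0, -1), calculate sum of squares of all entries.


Non-zero entries: [(0, -10), (8, 8), (10, -1)]
Squares: [100, 64, 1]
||x||_2^2 = sum = 165.

165


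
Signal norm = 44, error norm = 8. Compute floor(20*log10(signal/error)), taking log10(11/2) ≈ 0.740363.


||x||/||e|| = 44/8 = 11/2.
log10(11/2) ≈ 0.740363.
20*log10(||x||/||e||) ≈ 20*0.740363 = 14.80726.
floor(14.80726) = 14.

14


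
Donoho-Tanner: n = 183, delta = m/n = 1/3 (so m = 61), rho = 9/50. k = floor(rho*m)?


m = 1/3*183 = 61.
rho = 9/50.
rho*m = 9/50*61 = 10.98.
k = floor(10.98) = 10.

10


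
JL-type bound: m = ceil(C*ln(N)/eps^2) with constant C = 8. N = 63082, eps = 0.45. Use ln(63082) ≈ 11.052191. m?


ln(63082) ≈ 11.052191.
eps^2 = 0.45^2 = 0.2025.
C*ln(N)/eps^2 ≈ 8*11.052191/0.2025 ≈ 436.6298.
m = ceil(436.6298) = 437.

437


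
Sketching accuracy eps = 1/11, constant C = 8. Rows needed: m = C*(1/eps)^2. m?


1/eps = 11.
(1/eps)^2 = 121.
m = 8*121 = 968.

968


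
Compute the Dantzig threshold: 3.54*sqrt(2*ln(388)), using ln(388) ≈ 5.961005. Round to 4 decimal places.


ln(388) ≈ 5.961005.
2*ln(n) ≈ 11.92201.
sqrt(2*ln(n)) ≈ sqrt(11.92201) ≈ 3.452826.
threshold ≈ 3.54*3.452826 = 12.22300404 ≈ 12.2230.

12.2230


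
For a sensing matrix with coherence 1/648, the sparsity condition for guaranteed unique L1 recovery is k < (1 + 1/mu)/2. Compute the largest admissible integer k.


1/mu = 648.
1 + 1/mu = 649.
(1 + 1/mu)/2 = 324.5 is not an integer, so k_max = floor(324.5) = 324.

324


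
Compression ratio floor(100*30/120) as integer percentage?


100*m/n = 100*30/120 ≈ 25.0.
floor = 25.

25


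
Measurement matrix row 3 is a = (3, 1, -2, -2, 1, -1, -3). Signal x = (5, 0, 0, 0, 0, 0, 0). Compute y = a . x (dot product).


Non-zero terms: ['3*5']
Products: [15]
y = sum = 15.

15


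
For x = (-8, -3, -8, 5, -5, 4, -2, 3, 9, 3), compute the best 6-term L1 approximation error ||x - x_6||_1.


Sorted |x_i| descending: [9, 8, 8, 5, 5, 4, 3, 3, 3, 2]
Keep top 6: [9, 8, 8, 5, 5, 4]
Tail entries: [3, 3, 3, 2]
L1 error = sum of tail = 11.

11


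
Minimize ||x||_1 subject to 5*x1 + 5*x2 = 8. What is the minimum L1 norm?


Axis intercepts:
  x1 = 8/5, x2 = 0: L1 = 8/5
  x1 = 0, x2 = 8/5: L1 = 8/5
x* = (8/5, 0)
||x*||_1 = 8/5.

8/5


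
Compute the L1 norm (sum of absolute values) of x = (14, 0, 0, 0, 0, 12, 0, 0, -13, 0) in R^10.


Non-zero entries: [(0, 14), (5, 12), (8, -13)]
Absolute values: [14, 12, 13]
||x||_1 = sum = 39.

39


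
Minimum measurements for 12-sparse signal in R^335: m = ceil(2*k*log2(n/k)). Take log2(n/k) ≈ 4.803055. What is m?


log2(n/k) = log2(335/12) ≈ 4.803055.
2*k*log2(n/k) ≈ 2*12*4.803055 = 115.27332.
m = ceil(115.27332) = 116.

116


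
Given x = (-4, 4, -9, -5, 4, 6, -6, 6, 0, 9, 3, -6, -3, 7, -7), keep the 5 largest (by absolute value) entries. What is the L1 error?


Sorted |x_i| descending: [9, 9, 7, 7, 6, 6, 6, 6, 5, 4, 4, 4, 3, 3, 0]
Keep top 5: [9, 9, 7, 7, 6]
Tail entries: [6, 6, 6, 5, 4, 4, 4, 3, 3, 0]
L1 error = sum of tail = 41.

41


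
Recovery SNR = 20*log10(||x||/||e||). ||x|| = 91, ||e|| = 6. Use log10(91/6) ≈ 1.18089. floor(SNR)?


||x||/||e|| = 91/6.
log10(91/6) ≈ 1.18089.
20*log10(||x||/||e||) ≈ 20*1.18089 = 23.6178.
floor(23.6178) = 23.

23


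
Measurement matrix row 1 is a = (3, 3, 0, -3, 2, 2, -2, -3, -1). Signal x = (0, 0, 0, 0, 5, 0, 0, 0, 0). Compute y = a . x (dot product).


Non-zero terms: ['2*5']
Products: [10]
y = sum = 10.

10


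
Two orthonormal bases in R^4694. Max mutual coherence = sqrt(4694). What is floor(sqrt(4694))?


68^2 = 4624 <= 4694 < 4761 = 69^2, so 68 <= sqrt(4694) < 69.
floor(sqrt(4694)) = 68.

68


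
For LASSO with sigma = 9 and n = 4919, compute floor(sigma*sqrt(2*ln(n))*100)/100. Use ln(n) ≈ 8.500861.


ln(4919) ≈ 8.500861.
2*ln(n) ≈ 17.001722.
sqrt(2*ln(n)) ≈ sqrt(17.001722) ≈ 4.123314.
lambda ≈ 9*4.123314 = 37.109826.
floor(lambda*100)/100 = 37.10.

37.10


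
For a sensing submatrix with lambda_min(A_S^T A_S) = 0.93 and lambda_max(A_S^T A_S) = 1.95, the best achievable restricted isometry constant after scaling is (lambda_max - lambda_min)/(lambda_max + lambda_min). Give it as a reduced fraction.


lambda_max - lambda_min = 1.95 - 0.93 = 1.02.
lambda_max + lambda_min = 1.95 + 0.93 = 2.88.
delta = 1.02/2.88 = 102/288 = 17/48.

17/48


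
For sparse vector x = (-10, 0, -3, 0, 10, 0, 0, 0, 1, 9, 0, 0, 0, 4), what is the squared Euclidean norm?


Non-zero entries: [(0, -10), (2, -3), (4, 10), (8, 1), (9, 9), (13, 4)]
Squares: [100, 9, 100, 1, 81, 16]
||x||_2^2 = sum = 307.

307


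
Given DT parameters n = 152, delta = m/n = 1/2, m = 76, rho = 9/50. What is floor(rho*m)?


m = 1/2*152 = 76.
rho = 9/50.
rho*m = 9/50*76 = 13.68.
k = floor(13.68) = 13.

13


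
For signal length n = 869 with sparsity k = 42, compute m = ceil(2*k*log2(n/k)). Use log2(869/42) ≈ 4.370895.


log2(n/k) = log2(869/42) ≈ 4.370895.
2*k*log2(n/k) ≈ 2*42*4.370895 = 367.15518.
m = ceil(367.15518) = 368.

368


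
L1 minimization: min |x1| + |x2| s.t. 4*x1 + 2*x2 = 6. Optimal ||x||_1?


Axis intercepts:
  x1 = 3/2, x2 = 0: L1 = 3/2
  x1 = 0, x2 = 3: L1 = 3
x* = (3/2, 0)
||x*||_1 = 3/2.

3/2


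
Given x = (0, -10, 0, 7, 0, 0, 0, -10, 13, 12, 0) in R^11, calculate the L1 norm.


Non-zero entries: [(1, -10), (3, 7), (7, -10), (8, 13), (9, 12)]
Absolute values: [10, 7, 10, 13, 12]
||x||_1 = sum = 52.

52


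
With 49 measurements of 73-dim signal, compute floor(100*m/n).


100*m/n = 100*49/73 ≈ 67.1233.
floor = 67.

67


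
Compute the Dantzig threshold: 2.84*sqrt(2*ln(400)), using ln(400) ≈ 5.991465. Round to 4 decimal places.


ln(400) ≈ 5.991465.
2*ln(n) ≈ 11.98293.
sqrt(2*ln(n)) ≈ sqrt(11.98293) ≈ 3.461637.
threshold ≈ 2.84*3.461637 = 9.83104908 ≈ 9.8310.

9.8310


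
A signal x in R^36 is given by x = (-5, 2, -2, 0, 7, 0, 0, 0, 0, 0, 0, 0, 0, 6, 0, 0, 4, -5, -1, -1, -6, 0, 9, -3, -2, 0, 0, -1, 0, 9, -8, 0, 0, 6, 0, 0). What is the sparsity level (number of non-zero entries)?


Non-zero positions: [0, 1, 2, 4, 13, 16, 17, 18, 19, 20, 22, 23, 24, 27, 29, 30, 33].
Sparsity = 17.

17


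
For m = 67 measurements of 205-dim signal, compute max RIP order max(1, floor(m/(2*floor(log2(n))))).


floor(log2(205)) = 7.
2*7 = 14.
m/(2*floor(log2(n))) = 67/14 ≈ 4.7857.
floor = 4.
k = max(1, 4) = 4.

4


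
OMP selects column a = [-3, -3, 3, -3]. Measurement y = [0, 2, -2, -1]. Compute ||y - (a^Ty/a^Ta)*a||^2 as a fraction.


a^T a = 36.
a^T y = -9.
coeff = -9/36 = -1/4.
||r||^2 = 27/4.

27/4


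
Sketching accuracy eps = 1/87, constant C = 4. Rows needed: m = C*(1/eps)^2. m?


1/eps = 87.
(1/eps)^2 = 7569.
m = 4*7569 = 30276.

30276


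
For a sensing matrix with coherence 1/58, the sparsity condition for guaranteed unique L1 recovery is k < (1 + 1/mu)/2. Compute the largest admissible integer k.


1/mu = 58.
1 + 1/mu = 59.
(1 + 1/mu)/2 = 29.5 is not an integer, so k_max = floor(29.5) = 29.

29


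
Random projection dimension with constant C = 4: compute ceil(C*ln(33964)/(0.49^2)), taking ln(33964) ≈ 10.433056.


ln(33964) ≈ 10.433056.
eps^2 = 0.49^2 = 0.2401.
C*ln(N)/eps^2 ≈ 4*10.433056/0.2401 ≈ 173.8118.
m = ceil(173.8118) = 174.

174


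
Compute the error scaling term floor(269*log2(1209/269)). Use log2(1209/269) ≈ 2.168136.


log2(n/k) = log2(1209/269) ≈ 2.168136.
k*log2(n/k) ≈ 269*2.168136 = 583.228584.
floor(583.228584) = 583.

583


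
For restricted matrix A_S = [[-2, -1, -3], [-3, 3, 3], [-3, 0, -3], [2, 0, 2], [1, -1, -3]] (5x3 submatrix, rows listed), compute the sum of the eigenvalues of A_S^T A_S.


Sum of eigenvalues of A_S^T A_S = trace(A_S^T A_S) = sum of squared column norms of A_S.
A_S^T A_S diagonal: [27, 11, 40].
trace = 27 + 11 + 40 = 78.

78


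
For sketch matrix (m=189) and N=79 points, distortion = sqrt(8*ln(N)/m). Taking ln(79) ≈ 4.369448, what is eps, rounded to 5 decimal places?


ln(79) ≈ 4.369448.
8*ln(N)/m ≈ 8*4.369448/189 ≈ 0.18495018.
eps = sqrt(0.18495018) ≈ 0.4300583 ≈ 0.43006.

0.43006


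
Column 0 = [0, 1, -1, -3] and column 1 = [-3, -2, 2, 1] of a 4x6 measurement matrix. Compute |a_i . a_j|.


Inner product: 0*-3 + 1*-2 + -1*2 + -3*1
Products: [0, -2, -2, -3]
Sum = -7.
|dot| = 7.

7


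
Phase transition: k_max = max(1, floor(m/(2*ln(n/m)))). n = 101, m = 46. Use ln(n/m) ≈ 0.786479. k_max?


n/m = 101/46.
ln(n/m) ≈ 0.786479.
2*ln(n/m) ≈ 1.572958.
m/(2*ln(n/m)) ≈ 46/1.572958 ≈ 29.2443.
floor = 29.
k_max = max(1, 29) = 29.

29


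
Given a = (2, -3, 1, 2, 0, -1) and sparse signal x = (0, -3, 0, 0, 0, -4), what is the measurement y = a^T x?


Non-zero terms: ['-3*-3', '-1*-4']
Products: [9, 4]
y = sum = 13.

13


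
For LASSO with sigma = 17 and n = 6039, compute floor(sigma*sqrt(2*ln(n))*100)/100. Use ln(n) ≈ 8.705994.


ln(6039) ≈ 8.705994.
2*ln(n) ≈ 17.411988.
sqrt(2*ln(n)) ≈ sqrt(17.411988) ≈ 4.172767.
lambda ≈ 17*4.172767 = 70.937039.
floor(lambda*100)/100 = 70.93.

70.93


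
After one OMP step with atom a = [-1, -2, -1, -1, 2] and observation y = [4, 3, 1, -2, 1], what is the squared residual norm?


a^T a = 11.
a^T y = -7.
coeff = -7/11 = -7/11.
||r||^2 = 292/11.

292/11


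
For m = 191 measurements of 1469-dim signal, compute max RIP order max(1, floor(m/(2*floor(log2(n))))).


floor(log2(1469)) = 10.
2*10 = 20.
m/(2*floor(log2(n))) = 191/20 ≈ 9.55.
floor = 9.
k = max(1, 9) = 9.

9


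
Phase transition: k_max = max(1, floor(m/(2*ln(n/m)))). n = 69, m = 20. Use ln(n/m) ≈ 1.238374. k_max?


n/m = 69/20.
ln(n/m) ≈ 1.238374.
2*ln(n/m) ≈ 2.476748.
m/(2*ln(n/m)) ≈ 20/2.476748 ≈ 8.0751.
floor = 8.
k_max = max(1, 8) = 8.

8


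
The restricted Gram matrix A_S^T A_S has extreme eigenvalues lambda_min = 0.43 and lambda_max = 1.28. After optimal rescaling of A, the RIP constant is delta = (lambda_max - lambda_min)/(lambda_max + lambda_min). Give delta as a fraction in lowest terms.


lambda_max - lambda_min = 1.28 - 0.43 = 0.85.
lambda_max + lambda_min = 1.28 + 0.43 = 1.71.
delta = 0.85/1.71 = 85/171.

85/171


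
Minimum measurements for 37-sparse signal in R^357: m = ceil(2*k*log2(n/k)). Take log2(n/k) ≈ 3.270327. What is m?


log2(n/k) = log2(357/37) ≈ 3.270327.
2*k*log2(n/k) ≈ 2*37*3.270327 = 242.004198.
m = ceil(242.004198) = 243.

243


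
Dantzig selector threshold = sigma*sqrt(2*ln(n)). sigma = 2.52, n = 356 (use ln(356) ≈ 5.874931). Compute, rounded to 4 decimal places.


ln(356) ≈ 5.874931.
2*ln(n) ≈ 11.749862.
sqrt(2*ln(n)) ≈ sqrt(11.749862) ≈ 3.427807.
threshold ≈ 2.52*3.427807 = 8.63807364 ≈ 8.6381.

8.6381


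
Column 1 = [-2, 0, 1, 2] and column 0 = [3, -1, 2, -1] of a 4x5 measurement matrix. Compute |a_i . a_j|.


Inner product: -2*3 + 0*-1 + 1*2 + 2*-1
Products: [-6, 0, 2, -2]
Sum = -6.
|dot| = 6.

6


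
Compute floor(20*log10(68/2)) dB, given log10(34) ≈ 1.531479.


||x||/||e|| = 68/2 = 34.
log10(34) ≈ 1.531479.
20*log10(||x||/||e||) ≈ 20*1.531479 = 30.62958.
floor(30.62958) = 30.

30


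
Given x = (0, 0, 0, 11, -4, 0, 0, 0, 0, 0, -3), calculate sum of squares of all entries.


Non-zero entries: [(3, 11), (4, -4), (10, -3)]
Squares: [121, 16, 9]
||x||_2^2 = sum = 146.

146


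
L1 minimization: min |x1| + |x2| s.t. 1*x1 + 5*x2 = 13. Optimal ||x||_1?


Axis intercepts:
  x1 = 13, x2 = 0: L1 = 13
  x1 = 0, x2 = 13/5: L1 = 13/5
x* = (0, 13/5)
||x*||_1 = 13/5.

13/5


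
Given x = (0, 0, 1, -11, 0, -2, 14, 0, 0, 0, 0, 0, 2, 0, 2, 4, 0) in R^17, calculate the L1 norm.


Non-zero entries: [(2, 1), (3, -11), (5, -2), (6, 14), (12, 2), (14, 2), (15, 4)]
Absolute values: [1, 11, 2, 14, 2, 2, 4]
||x||_1 = sum = 36.

36
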